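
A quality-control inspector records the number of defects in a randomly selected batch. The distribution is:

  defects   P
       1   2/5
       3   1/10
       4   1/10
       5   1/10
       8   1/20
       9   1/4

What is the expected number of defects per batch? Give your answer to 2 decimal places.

4.25

E[X] = (2/5)·1 + (1/10)·3 + (1/10)·4 + (1/10)·5 + (1/20)·8 + (1/4)·9
     = 17/4 ≈ 4.25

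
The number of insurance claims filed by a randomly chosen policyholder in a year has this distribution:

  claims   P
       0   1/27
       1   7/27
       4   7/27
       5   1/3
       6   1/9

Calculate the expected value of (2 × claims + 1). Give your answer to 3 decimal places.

8.259

E[2x+1] = (1/27)·1 + (7/27)·3 + (7/27)·9 + (1/3)·11 + (1/9)·13
     = 223/27 ≈ 8.259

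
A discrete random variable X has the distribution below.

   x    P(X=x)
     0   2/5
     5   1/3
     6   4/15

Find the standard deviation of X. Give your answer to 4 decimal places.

2.6949

E[X] = 49/15, E[X²] = 269/15
Var(X) = E[X²] − (E[X])² = 269/15 − 2401/225 = 1634/225
SD(X) = √(1634/225) ≈ 2.6949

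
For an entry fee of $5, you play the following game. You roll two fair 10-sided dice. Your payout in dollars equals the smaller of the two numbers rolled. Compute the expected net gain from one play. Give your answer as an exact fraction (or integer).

-23/20 dollars

Distribution of the smaller of the two numbers rolled: 1 w.p. 19/100, 2 w.p. 17/100, 3 w.p. 3/20, 4 w.p. 13/100, 5 w.p. 11/100, 6 w.p. 9/100, …
E[payout] = (19/100)·1 + (17/100)·2 + (3/20)·3 + (13/100)·4 + (11/100)·5 + (9/100)·6 + (7/100)·7 + (1/20)·8 + (3/100)·9 + (1/100)·10 = 77/20
Expected profit = 77/20 − 5 = -23/20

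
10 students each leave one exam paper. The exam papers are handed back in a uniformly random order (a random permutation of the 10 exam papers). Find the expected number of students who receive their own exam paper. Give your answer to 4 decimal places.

1.0000

Let Xᵢ = 1 if person i gets their own exam paper. For each i, P(Xᵢ=1) = 1/10.
By linearity of expectation, E[X₁+…+X_10] = 10·(1/10) = 1.
≈ 1.0000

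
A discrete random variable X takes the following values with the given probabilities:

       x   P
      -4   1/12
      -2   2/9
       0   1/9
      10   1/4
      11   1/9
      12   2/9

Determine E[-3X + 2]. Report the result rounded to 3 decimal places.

E[-3x+2] = (1/12)·14 + (2/9)·8 + (1/9)·2 + (1/4)·(-28) + (1/9)·(-31) + (2/9)·(-34)
     = -89/6 ≈ -14.833

-14.833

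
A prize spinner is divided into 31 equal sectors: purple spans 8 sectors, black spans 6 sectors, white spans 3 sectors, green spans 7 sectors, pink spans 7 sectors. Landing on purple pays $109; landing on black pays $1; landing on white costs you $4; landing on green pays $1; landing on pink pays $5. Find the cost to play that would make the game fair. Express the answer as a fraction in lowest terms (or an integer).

E[payout] = (8/31)·109 + (6/31)·1 + (3/31)·(-4) + (7/31)·1 + (7/31)·5 = 908/31
Fair fee = E[payout] = 908/31

908/31 dollars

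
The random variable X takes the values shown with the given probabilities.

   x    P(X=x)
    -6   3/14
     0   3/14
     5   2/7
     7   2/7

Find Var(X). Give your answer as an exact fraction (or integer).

1189/49

E[X] = (3/14)·(-6) + (3/14)·0 + (2/7)·5 + (2/7)·7 = 15/7
E[X²] = (3/14)·36 + (3/14)·0 + (2/7)·25 + (2/7)·49 = 202/7
Var(X) = 202/7 − (15/7)² = 1189/49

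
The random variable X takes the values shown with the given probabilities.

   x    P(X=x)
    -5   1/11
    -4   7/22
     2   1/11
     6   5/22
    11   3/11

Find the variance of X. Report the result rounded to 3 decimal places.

40.967

E[X] = (1/11)·(-5) + (7/22)·(-4) + (1/11)·2 + (5/22)·6 + (3/11)·11 = 31/11
E[X²] = (1/11)·25 + (7/22)·16 + (1/11)·4 + (5/22)·36 + (3/11)·121 = 538/11
Var(X) = 538/11 − (31/11)² = 4957/121 ≈ 40.967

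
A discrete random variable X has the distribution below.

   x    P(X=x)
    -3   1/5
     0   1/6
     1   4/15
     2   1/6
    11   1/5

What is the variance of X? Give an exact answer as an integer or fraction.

E[X] = (1/5)·(-3) + (1/6)·0 + (4/15)·1 + (1/6)·2 + (1/5)·11 = 11/5
E[X²] = (1/5)·9 + (1/6)·0 + (4/15)·1 + (1/6)·4 + (1/5)·121 = 404/15
Var(X) = 404/15 − (11/5)² = 1657/75

1657/75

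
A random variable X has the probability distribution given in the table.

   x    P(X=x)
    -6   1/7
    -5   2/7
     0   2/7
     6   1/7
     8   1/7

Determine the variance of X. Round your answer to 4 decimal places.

E[X] = (1/7)·(-6) + (2/7)·(-5) + (2/7)·0 + (1/7)·6 + (1/7)·8 = -2/7
E[X²] = (1/7)·36 + (2/7)·25 + (2/7)·0 + (1/7)·36 + (1/7)·64 = 186/7
Var(X) = 186/7 − (-2/7)² = 1298/49 ≈ 26.4898

26.4898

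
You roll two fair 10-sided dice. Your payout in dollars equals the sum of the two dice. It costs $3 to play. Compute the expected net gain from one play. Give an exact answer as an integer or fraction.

Distribution of the sum of the two dice: 2 w.p. 1/100, 3 w.p. 1/50, 4 w.p. 3/100, 5 w.p. 1/25, 6 w.p. 1/20, 7 w.p. 3/50, …
E[payout] = (1/100)·2 + (1/50)·3 + (3/100)·4 + (1/25)·5 + (1/20)·6 + (3/50)·7 + (7/100)·8 + (2/25)·9 + (9/100)·10 + (1/10)·11 + (9/100)·12 + (2/25)·13 + (7/100)·14 + (3/50)·15 + (1/20)·16 + (1/25)·17 + (3/100)·18 + (1/50)·19 + (1/100)·20 = 11
Expected profit = 11 − 3 = 8

$8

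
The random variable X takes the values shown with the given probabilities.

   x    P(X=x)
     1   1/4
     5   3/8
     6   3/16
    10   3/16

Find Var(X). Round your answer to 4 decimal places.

8.8594

E[X] = (1/4)·1 + (3/8)·5 + (3/16)·6 + (3/16)·10 = 41/8
E[X²] = (1/4)·1 + (3/8)·25 + (3/16)·36 + (3/16)·100 = 281/8
Var(X) = 281/8 − (41/8)² = 567/64 ≈ 8.8594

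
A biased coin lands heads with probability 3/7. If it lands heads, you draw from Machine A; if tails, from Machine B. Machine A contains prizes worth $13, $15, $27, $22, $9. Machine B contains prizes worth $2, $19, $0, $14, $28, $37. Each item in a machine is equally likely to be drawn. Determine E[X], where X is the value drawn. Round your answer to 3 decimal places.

E[X | Machine A] = (13 + 15 + 27 + 22 + 9)/5 = 86/5
E[X | Machine B] = (2 + 19 + 0 + 14 + 28 + 37)/6 = 50/3
E[X] = (3/7)·86/5 + (4/7)·50/3 = 1774/105 ≈ 16.895

$16.895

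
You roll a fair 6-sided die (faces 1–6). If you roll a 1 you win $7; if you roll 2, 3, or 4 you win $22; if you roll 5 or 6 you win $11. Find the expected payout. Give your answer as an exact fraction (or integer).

E[payout] = (1/6)·7 + (1/3)·11 + (1/2)·22 = 95/6

95/6 dollars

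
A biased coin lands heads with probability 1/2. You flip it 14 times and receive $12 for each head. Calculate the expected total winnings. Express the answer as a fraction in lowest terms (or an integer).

$84

E[#heads] = 14·1/2 = 7 (linearity over flips).
E[winnings] = 12·7 = 84.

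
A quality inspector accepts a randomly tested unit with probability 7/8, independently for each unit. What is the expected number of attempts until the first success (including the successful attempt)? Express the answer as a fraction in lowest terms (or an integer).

8/7

For a geometric distribution, E[trials] = 1/p = 1/(7/8) = 8/7.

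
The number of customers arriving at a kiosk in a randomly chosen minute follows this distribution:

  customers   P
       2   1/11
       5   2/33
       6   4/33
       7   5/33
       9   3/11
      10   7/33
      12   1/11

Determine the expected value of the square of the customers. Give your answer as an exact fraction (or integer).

2312/33

E[X²] = (1/11)·4 + (2/33)·25 + (4/33)·36 + (5/33)·49 + (3/11)·81 + (7/33)·100 + (1/11)·144
     = 2312/33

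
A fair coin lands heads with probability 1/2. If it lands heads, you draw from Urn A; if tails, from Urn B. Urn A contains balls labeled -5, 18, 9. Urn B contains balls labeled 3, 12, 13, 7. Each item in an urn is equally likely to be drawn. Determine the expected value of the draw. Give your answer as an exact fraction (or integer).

193/24

E[X | Urn A] = (-5 + 18 + 9)/3 = 22/3
E[X | Urn B] = (3 + 12 + 13 + 7)/4 = 35/4
E[X] = (1/2)·22/3 + (1/2)·35/4 = 193/24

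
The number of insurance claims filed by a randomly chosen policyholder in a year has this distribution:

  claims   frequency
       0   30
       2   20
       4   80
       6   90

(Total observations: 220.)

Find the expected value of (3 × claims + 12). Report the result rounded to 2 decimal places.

24.27

Total = 220, so P(claims=0) = 30/220, etc.
E[3x+12] = (3/22)·12 + (1/11)·18 + (4/11)·24 + (9/22)·30
     = 267/11 ≈ 24.27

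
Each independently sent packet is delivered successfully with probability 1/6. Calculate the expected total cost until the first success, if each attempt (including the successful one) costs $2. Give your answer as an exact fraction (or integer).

$12

E[#attempts] = 1/p = 6; E[cost] = 2·6 = 12.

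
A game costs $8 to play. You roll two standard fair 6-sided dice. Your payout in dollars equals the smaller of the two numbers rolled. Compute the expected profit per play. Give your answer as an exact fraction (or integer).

Distribution of the smaller of the two numbers rolled: 1 w.p. 11/36, 2 w.p. 1/4, 3 w.p. 7/36, 4 w.p. 5/36, 5 w.p. 1/12, 6 w.p. 1/36
E[payout] = (11/36)·1 + (1/4)·2 + (7/36)·3 + (5/36)·4 + (1/12)·5 + (1/36)·6 = 91/36
Expected profit = 91/36 − 8 = -197/36

-197/36 dollars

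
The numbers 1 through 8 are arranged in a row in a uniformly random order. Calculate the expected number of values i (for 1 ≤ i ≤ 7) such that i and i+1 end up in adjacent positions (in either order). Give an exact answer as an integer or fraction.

7/4

For each i ∈ {1,…,7}, let Xᵢ = 1 if i and i+1 are adjacent. P(Xᵢ=1) = 2·(8−1)!/8! = 2/8.
By linearity, E[ΣXᵢ] = (7)·(2/8) = 7/4.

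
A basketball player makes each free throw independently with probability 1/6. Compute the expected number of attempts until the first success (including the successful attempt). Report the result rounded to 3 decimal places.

For a geometric distribution, E[trials] = 1/p = 1/(1/6) = 6.
≈ 6.000

6.000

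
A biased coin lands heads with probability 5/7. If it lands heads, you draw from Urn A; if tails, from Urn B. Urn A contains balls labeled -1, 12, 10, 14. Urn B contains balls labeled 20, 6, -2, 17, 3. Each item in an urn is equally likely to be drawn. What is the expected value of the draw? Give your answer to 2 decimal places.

E[X | Urn A] = (-1 + 12 + 10 + 14)/4 = 35/4
E[X | Urn B] = (20 + 6 − 2 + 17 + 3)/5 = 44/5
E[X] = (5/7)·35/4 + (2/7)·44/5 = 1227/140 ≈ 8.76

8.76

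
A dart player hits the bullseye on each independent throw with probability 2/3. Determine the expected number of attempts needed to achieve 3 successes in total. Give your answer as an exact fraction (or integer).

9/2

By linearity (sum of 3 independent geometric waits), E[trials] = 3/p = 3/(2/3) = 9/2.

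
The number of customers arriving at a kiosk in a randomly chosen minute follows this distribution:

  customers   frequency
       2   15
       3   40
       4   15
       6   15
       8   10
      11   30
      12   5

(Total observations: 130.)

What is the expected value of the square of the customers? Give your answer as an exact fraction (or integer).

619/13

Total = 130, so P(customers=2) = 15/130, etc.
E[X²] = (3/26)·4 + (4/13)·9 + (3/26)·16 + (3/26)·36 + (1/13)·64 + (3/13)·121 + (1/26)·144
     = 619/13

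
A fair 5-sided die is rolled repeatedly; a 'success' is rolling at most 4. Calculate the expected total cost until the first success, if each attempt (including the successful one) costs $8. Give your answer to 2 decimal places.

$10.00

E[#attempts] = 1/p = 5/4; E[cost] = 8·5/4 = 10.
≈ 10.00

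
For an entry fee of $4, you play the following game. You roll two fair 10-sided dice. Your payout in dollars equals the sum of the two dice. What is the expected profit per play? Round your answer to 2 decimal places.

Distribution of the sum of the two dice: 2 w.p. 1/100, 3 w.p. 1/50, 4 w.p. 3/100, 5 w.p. 1/25, 6 w.p. 1/20, 7 w.p. 3/50, …
E[payout] = (1/100)·2 + (1/50)·3 + (3/100)·4 + (1/25)·5 + (1/20)·6 + (3/50)·7 + (7/100)·8 + (2/25)·9 + (9/100)·10 + (1/10)·11 + (9/100)·12 + (2/25)·13 + (7/100)·14 + (3/50)·15 + (1/20)·16 + (1/25)·17 + (3/100)·18 + (1/50)·19 + (1/100)·20 = 11
Expected profit = 11 − 4 = 7 ≈ $7.00

$7.00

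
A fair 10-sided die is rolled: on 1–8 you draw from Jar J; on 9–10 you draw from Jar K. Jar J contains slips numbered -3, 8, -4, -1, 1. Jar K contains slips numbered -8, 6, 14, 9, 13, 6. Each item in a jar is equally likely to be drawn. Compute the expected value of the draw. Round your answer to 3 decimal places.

1.493

E[X | Jar J] = (-3 + 8 − 4 − 1 + 1)/5 = 1/5
E[X | Jar K] = (-8 + 6 + 14 + 9 + 13 + 6)/6 = 20/3
E[X] = (4/5)·1/5 + (1/5)·20/3 = 112/75 ≈ 1.493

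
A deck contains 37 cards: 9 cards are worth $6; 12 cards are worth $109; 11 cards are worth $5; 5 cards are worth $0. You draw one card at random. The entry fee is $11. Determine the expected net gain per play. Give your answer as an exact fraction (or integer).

E[payout] = (9/37)·6 + (12/37)·109 + (11/37)·5 + (5/37)·0 = 1417/37
Expected profit = 1417/37 − 11 = 1010/37

1010/37 dollars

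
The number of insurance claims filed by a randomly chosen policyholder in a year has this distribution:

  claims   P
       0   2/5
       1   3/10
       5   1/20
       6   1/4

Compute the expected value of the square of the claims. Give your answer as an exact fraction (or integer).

211/20

E[X²] = (2/5)·0 + (3/10)·1 + (1/20)·25 + (1/4)·36
     = 211/20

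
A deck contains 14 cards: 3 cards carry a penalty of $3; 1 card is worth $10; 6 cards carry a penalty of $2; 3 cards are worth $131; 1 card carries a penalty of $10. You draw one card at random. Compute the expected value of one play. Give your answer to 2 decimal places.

E[payout] = (3/14)·(-3) + (1/14)·10 + (6/14)·(-2) + (3/14)·131 + (1/14)·(-10) = 186/7
≈ $26.57

$26.57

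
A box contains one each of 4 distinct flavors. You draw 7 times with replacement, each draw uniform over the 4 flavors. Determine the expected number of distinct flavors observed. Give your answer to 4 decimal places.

3.4661

Let Xⱼ=1 if type j appears at least once. P(Xⱼ=1) = 1 − ((4−1)/4)^7 = 14197/16384.
E[#distinct] = 4·14197/16384 = 14197/4096.
≈ 3.4661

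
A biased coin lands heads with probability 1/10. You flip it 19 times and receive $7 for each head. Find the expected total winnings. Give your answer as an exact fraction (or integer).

133/10 dollars

E[#heads] = 19·1/10 = 19/10 (linearity over flips).
E[winnings] = 7·19/10 = 133/10.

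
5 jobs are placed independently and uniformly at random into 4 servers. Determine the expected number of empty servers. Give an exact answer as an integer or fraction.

243/256

Let Xⱼ=1 if server j is empty. P(Xⱼ=1) = ((4-1)/4)^5 = 243/1024.
By linearity, E[#empty] = 4·243/1024 = 243/256.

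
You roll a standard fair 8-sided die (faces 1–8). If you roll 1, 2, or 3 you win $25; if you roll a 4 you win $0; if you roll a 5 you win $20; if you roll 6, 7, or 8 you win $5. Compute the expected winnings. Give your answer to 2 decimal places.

E[payout] = (1/8)·0 + (3/8)·5 + (1/8)·20 + (3/8)·25 = 55/4
≈ $13.75

$13.75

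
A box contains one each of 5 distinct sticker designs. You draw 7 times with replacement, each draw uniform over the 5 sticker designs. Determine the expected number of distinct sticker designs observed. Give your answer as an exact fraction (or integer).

61741/15625

Let Xⱼ=1 if type j appears at least once. P(Xⱼ=1) = 1 − ((5−1)/5)^7 = 61741/78125.
E[#distinct] = 5·61741/78125 = 61741/15625.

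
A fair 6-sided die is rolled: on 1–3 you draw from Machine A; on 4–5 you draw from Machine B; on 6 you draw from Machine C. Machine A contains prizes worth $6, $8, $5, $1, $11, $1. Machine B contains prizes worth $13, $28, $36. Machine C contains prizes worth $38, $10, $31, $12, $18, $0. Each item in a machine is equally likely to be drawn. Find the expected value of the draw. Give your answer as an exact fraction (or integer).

E[X | Machine A] = (6 + 8 + 5 + 1 + 11 + 1)/6 = 16/3
E[X | Machine B] = (13 + 28 + 36)/3 = 77/3
E[X | Machine C] = (38 + 10 + 31 + 12 + 18 + 0)/6 = 109/6
E[X] = (1/2)·16/3 + (1/3)·77/3 + (1/6)·109/6 = 57/4

57/4 dollars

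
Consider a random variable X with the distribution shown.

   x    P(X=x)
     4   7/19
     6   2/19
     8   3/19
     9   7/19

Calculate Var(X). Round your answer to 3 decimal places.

E[X] = (7/19)·4 + (2/19)·6 + (3/19)·8 + (7/19)·9 = 127/19
E[X²] = (7/19)·16 + (2/19)·36 + (3/19)·64 + (7/19)·81 = 943/19
Var(X) = 943/19 − (127/19)² = 1788/361 ≈ 4.953

4.953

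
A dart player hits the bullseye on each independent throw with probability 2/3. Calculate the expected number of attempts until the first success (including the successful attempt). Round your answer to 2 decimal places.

For a geometric distribution, E[trials] = 1/p = 1/(2/3) = 3/2.
≈ 1.50

1.50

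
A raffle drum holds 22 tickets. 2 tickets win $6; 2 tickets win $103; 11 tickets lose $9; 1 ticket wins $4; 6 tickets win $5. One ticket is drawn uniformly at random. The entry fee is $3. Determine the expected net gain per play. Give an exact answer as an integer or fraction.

E[payout] = (2/22)·6 + (2/22)·103 + (11/22)·(-9) + (1/22)·4 + (6/22)·5 = 153/22
Expected profit = 153/22 − 3 = 87/22

87/22 dollars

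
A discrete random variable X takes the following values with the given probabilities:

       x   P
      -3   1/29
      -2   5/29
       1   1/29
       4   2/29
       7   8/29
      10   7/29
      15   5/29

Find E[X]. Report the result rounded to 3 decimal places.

6.793

E[X] = (1/29)·(-3) + (5/29)·(-2) + (1/29)·1 + (2/29)·4 + (8/29)·7 + (7/29)·10 + (5/29)·15
     = 197/29 ≈ 6.793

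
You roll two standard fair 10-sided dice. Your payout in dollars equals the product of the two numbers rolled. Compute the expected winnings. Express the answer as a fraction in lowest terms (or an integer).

Distribution of the product of the two numbers rolled: 1 w.p. 1/100, 2 w.p. 1/50, 3 w.p. 1/50, 4 w.p. 3/100, 5 w.p. 1/50, 6 w.p. 1/25, …
E[payout] = (1/100)·1 + (1/50)·2 + (1/50)·3 + (3/100)·4 + (1/50)·5 + (1/25)·6 + (1/50)·7 + (1/25)·8 + (3/100)·9 + (1/25)·10 + (1/25)·12 + (1/50)·14 + (1/50)·15 + (3/100)·16 + (1/25)·18 + (1/25)·20 + (1/50)·21 + (1/25)·24 + (1/100)·25 + (1/50)·27 + (1/50)·28 + (1/25)·30 + (1/50)·32 + (1/50)·35 + (3/100)·36 + (1/25)·40 + (1/50)·42 + (1/50)·45 + (1/50)·48 + (1/100)·49 + (1/50)·50 + (1/50)·54 + (1/50)·56 + (1/50)·60 + (1/50)·63 + (1/100)·64 + (1/50)·70 + (1/50)·72 + (1/50)·80 + (1/100)·81 + (1/50)·90 + (1/100)·100 = 121/4

121/4 dollars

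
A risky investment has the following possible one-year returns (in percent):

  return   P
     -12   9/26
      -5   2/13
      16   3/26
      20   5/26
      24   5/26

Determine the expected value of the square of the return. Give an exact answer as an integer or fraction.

3522/13

E[X²] = (9/26)·144 + (2/13)·25 + (3/26)·256 + (5/26)·400 + (5/26)·576
     = 3522/13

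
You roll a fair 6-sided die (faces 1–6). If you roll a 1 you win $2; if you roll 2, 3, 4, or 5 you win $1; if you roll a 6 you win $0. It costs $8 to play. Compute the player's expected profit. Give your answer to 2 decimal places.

E[payout] = (1/6)·0 + (2/3)·1 + (1/6)·2 = 1
Expected profit = 1 − 8 = -7 ≈ -$7.00

-$7.00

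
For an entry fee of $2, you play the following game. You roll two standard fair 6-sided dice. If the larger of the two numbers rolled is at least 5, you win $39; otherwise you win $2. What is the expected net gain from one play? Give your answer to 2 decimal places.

$20.56

E[payout] = (4/9)·2 + (5/9)·39 = 203/9
Expected profit = 203/9 − 2 = 185/9 ≈ $20.56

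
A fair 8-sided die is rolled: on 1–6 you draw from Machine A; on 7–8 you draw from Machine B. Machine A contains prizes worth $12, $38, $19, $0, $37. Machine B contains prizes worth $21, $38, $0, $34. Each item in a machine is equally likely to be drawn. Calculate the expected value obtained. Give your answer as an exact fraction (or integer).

1737/80 dollars

E[X | Machine A] = (12 + 38 + 19 + 0 + 37)/5 = 106/5
E[X | Machine B] = (21 + 38 + 0 + 34)/4 = 93/4
E[X] = (3/4)·106/5 + (1/4)·93/4 = 1737/80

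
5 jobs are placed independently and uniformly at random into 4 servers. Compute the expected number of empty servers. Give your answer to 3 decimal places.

Let Xⱼ=1 if server j is empty. P(Xⱼ=1) = ((4-1)/4)^5 = 243/1024.
By linearity, E[#empty] = 4·243/1024 = 243/256.
≈ 0.949

0.949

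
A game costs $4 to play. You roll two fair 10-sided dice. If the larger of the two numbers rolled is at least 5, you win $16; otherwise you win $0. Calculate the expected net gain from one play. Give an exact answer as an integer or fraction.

236/25 dollars

E[payout] = (4/25)·0 + (21/25)·16 = 336/25
Expected profit = 336/25 − 4 = 236/25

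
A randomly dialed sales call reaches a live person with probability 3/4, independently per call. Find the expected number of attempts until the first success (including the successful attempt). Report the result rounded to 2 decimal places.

For a geometric distribution, E[trials] = 1/p = 1/(3/4) = 4/3.
≈ 1.33

1.33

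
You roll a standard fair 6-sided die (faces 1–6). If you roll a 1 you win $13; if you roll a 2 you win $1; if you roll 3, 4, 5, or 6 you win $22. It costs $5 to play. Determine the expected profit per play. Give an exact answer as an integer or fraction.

$12

E[payout] = (1/6)·1 + (1/6)·13 + (2/3)·22 = 17
Expected profit = 17 − 5 = 12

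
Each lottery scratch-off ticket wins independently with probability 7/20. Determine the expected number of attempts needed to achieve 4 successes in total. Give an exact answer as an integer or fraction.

80/7

By linearity (sum of 4 independent geometric waits), E[trials] = 4/p = 4/(7/20) = 80/7.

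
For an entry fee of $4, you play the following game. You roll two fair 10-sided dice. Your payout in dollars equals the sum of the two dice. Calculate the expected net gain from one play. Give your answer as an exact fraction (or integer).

Distribution of the sum of the two dice: 2 w.p. 1/100, 3 w.p. 1/50, 4 w.p. 3/100, 5 w.p. 1/25, 6 w.p. 1/20, 7 w.p. 3/50, …
E[payout] = (1/100)·2 + (1/50)·3 + (3/100)·4 + (1/25)·5 + (1/20)·6 + (3/50)·7 + (7/100)·8 + (2/25)·9 + (9/100)·10 + (1/10)·11 + (9/100)·12 + (2/25)·13 + (7/100)·14 + (3/50)·15 + (1/20)·16 + (1/25)·17 + (3/100)·18 + (1/50)·19 + (1/100)·20 = 11
Expected profit = 11 − 4 = 7

$7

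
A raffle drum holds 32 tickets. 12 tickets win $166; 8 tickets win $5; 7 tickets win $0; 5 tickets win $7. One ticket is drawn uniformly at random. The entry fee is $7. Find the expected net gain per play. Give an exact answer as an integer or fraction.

E[payout] = (12/32)·166 + (8/32)·5 + (7/32)·0 + (5/32)·7 = 2067/32
Expected profit = 2067/32 − 7 = 1843/32

1843/32 dollars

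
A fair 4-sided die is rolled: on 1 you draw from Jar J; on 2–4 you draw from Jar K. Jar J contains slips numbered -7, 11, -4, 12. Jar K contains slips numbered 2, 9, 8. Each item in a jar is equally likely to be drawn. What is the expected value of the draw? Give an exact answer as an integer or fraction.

11/2

E[X | Jar J] = (-7 + 11 − 4 + 12)/4 = 3
E[X | Jar K] = (2 + 9 + 8)/3 = 19/3
E[X] = (1/4)·3 + (3/4)·19/3 = 11/2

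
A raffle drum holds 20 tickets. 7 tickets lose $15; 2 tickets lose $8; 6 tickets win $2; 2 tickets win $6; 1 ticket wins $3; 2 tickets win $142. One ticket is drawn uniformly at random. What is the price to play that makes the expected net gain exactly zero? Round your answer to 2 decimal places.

E[payout] = (7/20)·(-15) + (2/20)·(-8) + (6/20)·2 + (2/20)·6 + (1/20)·3 + (2/20)·142 = 19/2
Fair fee = E[payout] = 19/2 ≈ $9.50

$9.50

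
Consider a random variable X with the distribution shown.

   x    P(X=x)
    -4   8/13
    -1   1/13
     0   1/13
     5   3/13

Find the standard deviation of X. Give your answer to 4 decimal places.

E[X] = -18/13, E[X²] = 204/13
Var(X) = E[X²] − (E[X])² = 204/13 − 324/169 = 2328/169
SD(X) = √(2328/169) ≈ 3.7115

3.7115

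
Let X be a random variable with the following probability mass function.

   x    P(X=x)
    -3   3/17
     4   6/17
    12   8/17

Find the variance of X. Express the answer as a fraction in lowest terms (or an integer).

9354/289

E[X] = (3/17)·(-3) + (6/17)·4 + (8/17)·12 = 111/17
E[X²] = (3/17)·9 + (6/17)·16 + (8/17)·144 = 75
Var(X) = 75 − (111/17)² = 9354/289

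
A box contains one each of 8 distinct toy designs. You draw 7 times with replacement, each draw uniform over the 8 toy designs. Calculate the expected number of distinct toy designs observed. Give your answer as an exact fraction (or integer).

Let Xⱼ=1 if type j appears at least once. P(Xⱼ=1) = 1 − ((8−1)/8)^7 = 1273609/2097152.
E[#distinct] = 8·1273609/2097152 = 1273609/262144.

1273609/262144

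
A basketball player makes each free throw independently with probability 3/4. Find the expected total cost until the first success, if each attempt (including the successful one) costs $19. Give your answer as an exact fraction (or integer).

E[#attempts] = 1/p = 4/3; E[cost] = 19·4/3 = 76/3.

76/3 dollars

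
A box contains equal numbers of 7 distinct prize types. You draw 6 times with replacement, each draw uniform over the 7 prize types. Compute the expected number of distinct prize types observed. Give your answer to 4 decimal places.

4.2240

Let Xⱼ=1 if type j appears at least once. P(Xⱼ=1) = 1 − ((7−1)/7)^6 = 70993/117649.
E[#distinct] = 7·70993/117649 = 70993/16807.
≈ 4.2240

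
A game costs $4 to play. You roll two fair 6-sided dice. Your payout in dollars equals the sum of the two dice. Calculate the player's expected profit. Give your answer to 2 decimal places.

$3.00

Distribution of the sum of the two dice: 2 w.p. 1/36, 3 w.p. 1/18, 4 w.p. 1/12, 5 w.p. 1/9, 6 w.p. 5/36, 7 w.p. 1/6, …
E[payout] = (1/36)·2 + (1/18)·3 + (1/12)·4 + (1/9)·5 + (5/36)·6 + (1/6)·7 + (5/36)·8 + (1/9)·9 + (1/12)·10 + (1/18)·11 + (1/36)·12 = 7
Expected profit = 7 − 4 = 3 ≈ $3.00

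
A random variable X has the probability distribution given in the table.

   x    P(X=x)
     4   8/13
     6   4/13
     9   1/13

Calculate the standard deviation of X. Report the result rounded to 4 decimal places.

1.4676

E[X] = 5, E[X²] = 353/13
Var(X) = E[X²] − (E[X])² = 353/13 − 25 = 28/13
SD(X) = √(28/13) ≈ 1.4676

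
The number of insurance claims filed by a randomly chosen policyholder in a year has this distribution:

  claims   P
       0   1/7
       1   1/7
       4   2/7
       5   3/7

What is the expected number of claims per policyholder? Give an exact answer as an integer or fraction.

E[X] = (1/7)·0 + (1/7)·1 + (2/7)·4 + (3/7)·5
     = 24/7

24/7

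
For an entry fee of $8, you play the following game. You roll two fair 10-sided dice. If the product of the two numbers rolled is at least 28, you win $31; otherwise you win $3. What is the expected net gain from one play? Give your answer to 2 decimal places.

$7.60

E[payout] = (11/20)·3 + (9/20)·31 = 78/5
Expected profit = 78/5 − 8 = 38/5 ≈ $7.60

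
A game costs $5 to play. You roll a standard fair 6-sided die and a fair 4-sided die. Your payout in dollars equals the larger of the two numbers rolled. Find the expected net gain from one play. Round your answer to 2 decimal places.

Distribution of the larger of the two numbers rolled: 1 w.p. 1/24, 2 w.p. 1/8, 3 w.p. 5/24, 4 w.p. 7/24, 5 w.p. 1/6, 6 w.p. 1/6
E[payout] = (1/24)·1 + (1/8)·2 + (5/24)·3 + (7/24)·4 + (1/6)·5 + (1/6)·6 = 47/12
Expected profit = 47/12 − 5 = -13/12 ≈ -$1.08

-$1.08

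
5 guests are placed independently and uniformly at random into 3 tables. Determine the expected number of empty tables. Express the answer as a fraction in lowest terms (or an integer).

32/81

Let Xⱼ=1 if table j is empty. P(Xⱼ=1) = ((3-1)/3)^5 = 32/243.
By linearity, E[#empty] = 3·32/243 = 32/81.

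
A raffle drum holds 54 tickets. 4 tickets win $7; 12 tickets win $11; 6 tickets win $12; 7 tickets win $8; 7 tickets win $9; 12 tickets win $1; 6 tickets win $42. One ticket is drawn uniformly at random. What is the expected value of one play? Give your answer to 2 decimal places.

E[payout] = (4/54)·7 + (12/54)·11 + (6/54)·12 + (7/54)·8 + (7/54)·9 + (12/54)·1 + (6/54)·42 = 205/18
≈ $11.39

$11.39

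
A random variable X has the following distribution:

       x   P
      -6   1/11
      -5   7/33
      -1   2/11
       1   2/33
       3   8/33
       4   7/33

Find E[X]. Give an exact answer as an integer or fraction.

-5/33

E[X] = (1/11)·(-6) + (7/33)·(-5) + (2/11)·(-1) + (2/33)·1 + (8/33)·3 + (7/33)·4
     = -5/33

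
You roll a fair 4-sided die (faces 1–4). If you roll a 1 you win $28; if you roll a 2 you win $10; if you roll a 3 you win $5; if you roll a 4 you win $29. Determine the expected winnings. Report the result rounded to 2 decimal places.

E[payout] = (1/4)·5 + (1/4)·10 + (1/4)·28 + (1/4)·29 = 18
≈ $18.00

$18.00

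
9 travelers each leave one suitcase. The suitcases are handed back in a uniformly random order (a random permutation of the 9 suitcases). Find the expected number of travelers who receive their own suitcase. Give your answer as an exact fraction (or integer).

1

Let Xᵢ = 1 if person i gets their own suitcase. For each i, P(Xᵢ=1) = 1/9.
By linearity of expectation, E[X₁+…+X_9] = 9·(1/9) = 1.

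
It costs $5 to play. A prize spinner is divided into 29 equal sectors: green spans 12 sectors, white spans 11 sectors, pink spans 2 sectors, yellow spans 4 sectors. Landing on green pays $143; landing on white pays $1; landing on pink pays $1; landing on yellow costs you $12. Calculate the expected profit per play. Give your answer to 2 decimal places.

E[payout] = (12/29)·143 + (11/29)·1 + (2/29)·1 + (4/29)·(-12) = 1681/29
Expected profit = 1681/29 − 5 = 1536/29 ≈ $52.97

$52.97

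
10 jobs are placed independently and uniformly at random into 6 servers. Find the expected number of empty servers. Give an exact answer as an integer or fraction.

Let Xⱼ=1 if server j is empty. P(Xⱼ=1) = ((6-1)/6)^10 = 9765625/60466176.
By linearity, E[#empty] = 6·9765625/60466176 = 9765625/10077696.

9765625/10077696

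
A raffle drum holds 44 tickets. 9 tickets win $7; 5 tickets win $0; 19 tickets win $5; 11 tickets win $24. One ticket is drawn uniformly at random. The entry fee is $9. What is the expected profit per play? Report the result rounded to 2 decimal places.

E[payout] = (9/44)·7 + (5/44)·0 + (19/44)·5 + (11/44)·24 = 211/22
Expected profit = 211/22 − 9 = 13/22 ≈ $0.59

$0.59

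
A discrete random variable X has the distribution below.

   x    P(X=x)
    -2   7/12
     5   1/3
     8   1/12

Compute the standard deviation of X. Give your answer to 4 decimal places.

3.8261

E[X] = 7/6, E[X²] = 16
Var(X) = E[X²] − (E[X])² = 16 − 49/36 = 527/36
SD(X) = √(527/36) ≈ 3.8261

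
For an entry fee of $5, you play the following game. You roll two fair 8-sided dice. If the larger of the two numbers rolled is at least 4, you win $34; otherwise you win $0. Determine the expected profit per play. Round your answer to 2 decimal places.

E[payout] = (9/64)·0 + (55/64)·34 = 935/32
Expected profit = 935/32 − 5 = 775/32 ≈ $24.22

$24.22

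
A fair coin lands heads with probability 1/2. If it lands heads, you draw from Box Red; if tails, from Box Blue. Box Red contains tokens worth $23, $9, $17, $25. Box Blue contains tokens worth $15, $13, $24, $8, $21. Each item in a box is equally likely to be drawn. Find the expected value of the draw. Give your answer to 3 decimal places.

$17.350

E[X | Box Red] = (23 + 9 + 17 + 25)/4 = 37/2
E[X | Box Blue] = (15 + 13 + 24 + 8 + 21)/5 = 81/5
E[X] = (1/2)·37/2 + (1/2)·81/5 = 347/20 ≈ 17.350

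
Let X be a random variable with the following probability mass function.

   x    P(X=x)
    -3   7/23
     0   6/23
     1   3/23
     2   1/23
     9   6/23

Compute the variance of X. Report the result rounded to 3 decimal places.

21.444

E[X] = (7/23)·(-3) + (6/23)·0 + (3/23)·1 + (1/23)·2 + (6/23)·9 = 38/23
E[X²] = (7/23)·9 + (6/23)·0 + (3/23)·1 + (1/23)·4 + (6/23)·81 = 556/23
Var(X) = 556/23 − (38/23)² = 11344/529 ≈ 21.444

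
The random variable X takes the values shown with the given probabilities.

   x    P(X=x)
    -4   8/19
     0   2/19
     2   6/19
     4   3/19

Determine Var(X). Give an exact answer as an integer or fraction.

3736/361

E[X] = (8/19)·(-4) + (2/19)·0 + (6/19)·2 + (3/19)·4 = -8/19
E[X²] = (8/19)·16 + (2/19)·0 + (6/19)·4 + (3/19)·16 = 200/19
Var(X) = 200/19 − (-8/19)² = 3736/361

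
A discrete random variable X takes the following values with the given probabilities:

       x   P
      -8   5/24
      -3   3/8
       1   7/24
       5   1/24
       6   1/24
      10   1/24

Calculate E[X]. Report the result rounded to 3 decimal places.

-1.625

E[X] = (5/24)·(-8) + (3/8)·(-3) + (7/24)·1 + (1/24)·5 + (1/24)·6 + (1/24)·10
     = -13/8 ≈ -1.625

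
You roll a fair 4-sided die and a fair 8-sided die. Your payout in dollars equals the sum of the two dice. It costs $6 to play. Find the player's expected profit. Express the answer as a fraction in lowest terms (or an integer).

$1

Distribution of the sum of the two dice: 2 w.p. 1/32, 3 w.p. 1/16, 4 w.p. 3/32, 5 w.p. 1/8, 6 w.p. 1/8, 7 w.p. 1/8, …
E[payout] = (1/32)·2 + (1/16)·3 + (3/32)·4 + (1/8)·5 + (1/8)·6 + (1/8)·7 + (1/8)·8 + (1/8)·9 + (3/32)·10 + (1/16)·11 + (1/32)·12 = 7
Expected profit = 7 − 6 = 1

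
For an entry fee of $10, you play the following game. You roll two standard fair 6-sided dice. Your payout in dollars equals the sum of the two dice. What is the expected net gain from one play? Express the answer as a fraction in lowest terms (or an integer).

-$3

Distribution of the sum of the two dice: 2 w.p. 1/36, 3 w.p. 1/18, 4 w.p. 1/12, 5 w.p. 1/9, 6 w.p. 5/36, 7 w.p. 1/6, …
E[payout] = (1/36)·2 + (1/18)·3 + (1/12)·4 + (1/9)·5 + (5/36)·6 + (1/6)·7 + (5/36)·8 + (1/9)·9 + (1/12)·10 + (1/18)·11 + (1/36)·12 = 7
Expected profit = 7 − 10 = -3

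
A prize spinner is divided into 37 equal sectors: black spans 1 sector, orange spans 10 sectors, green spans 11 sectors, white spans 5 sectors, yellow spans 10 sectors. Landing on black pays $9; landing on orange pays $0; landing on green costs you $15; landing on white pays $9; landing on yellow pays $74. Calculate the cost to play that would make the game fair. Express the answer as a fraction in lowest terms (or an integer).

E[payout] = (1/37)·9 + (10/37)·0 + (11/37)·(-15) + (5/37)·9 + (10/37)·74 = 17
Fair fee = E[payout] = 17

$17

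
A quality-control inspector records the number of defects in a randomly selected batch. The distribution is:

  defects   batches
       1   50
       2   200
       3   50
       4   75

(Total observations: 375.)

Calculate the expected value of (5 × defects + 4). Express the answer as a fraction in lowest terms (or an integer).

Total = 375, so P(defects=1) = 50/375, etc.
E[5x+4] = (2/15)·9 + (8/15)·14 + (2/15)·19 + (1/5)·24
     = 16

16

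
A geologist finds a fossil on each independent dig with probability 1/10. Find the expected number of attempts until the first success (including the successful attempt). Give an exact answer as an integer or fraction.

For a geometric distribution, E[trials] = 1/p = 1/(1/10) = 10.

10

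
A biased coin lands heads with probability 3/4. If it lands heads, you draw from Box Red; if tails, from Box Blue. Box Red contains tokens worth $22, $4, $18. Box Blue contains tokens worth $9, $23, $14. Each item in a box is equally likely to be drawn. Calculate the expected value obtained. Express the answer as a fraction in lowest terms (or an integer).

E[X | Box Red] = (22 + 4 + 18)/3 = 44/3
E[X | Box Blue] = (9 + 23 + 14)/3 = 46/3
E[X] = (3/4)·44/3 + (1/4)·46/3 = 89/6

89/6 dollars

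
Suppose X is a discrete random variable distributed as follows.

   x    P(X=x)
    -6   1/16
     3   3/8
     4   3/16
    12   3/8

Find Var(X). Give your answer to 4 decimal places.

E[X] = (1/16)·(-6) + (3/8)·3 + (3/16)·4 + (3/8)·12 = 6
E[X²] = (1/16)·36 + (3/8)·9 + (3/16)·16 + (3/8)·144 = 501/8
Var(X) = 501/8 − (6)² = 213/8 ≈ 26.6250

26.6250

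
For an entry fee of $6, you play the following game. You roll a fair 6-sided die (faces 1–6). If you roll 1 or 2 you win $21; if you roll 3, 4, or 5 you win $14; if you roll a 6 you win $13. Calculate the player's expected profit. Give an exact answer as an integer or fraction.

E[payout] = (1/6)·13 + (1/2)·14 + (1/3)·21 = 97/6
Expected profit = 97/6 − 6 = 61/6

61/6 dollars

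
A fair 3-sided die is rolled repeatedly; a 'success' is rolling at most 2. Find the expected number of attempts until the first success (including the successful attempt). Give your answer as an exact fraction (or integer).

For a geometric distribution, E[trials] = 1/p = 1/(2/3) = 3/2.

3/2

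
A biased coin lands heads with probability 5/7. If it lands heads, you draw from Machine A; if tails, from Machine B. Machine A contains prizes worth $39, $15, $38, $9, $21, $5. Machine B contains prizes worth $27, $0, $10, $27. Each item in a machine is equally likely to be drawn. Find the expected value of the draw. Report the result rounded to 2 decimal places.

$19.69

E[X | Machine A] = (39 + 15 + 38 + 9 + 21 + 5)/6 = 127/6
E[X | Machine B] = (27 + 0 + 10 + 27)/4 = 16
E[X] = (5/7)·127/6 + (2/7)·16 = 827/42 ≈ 19.69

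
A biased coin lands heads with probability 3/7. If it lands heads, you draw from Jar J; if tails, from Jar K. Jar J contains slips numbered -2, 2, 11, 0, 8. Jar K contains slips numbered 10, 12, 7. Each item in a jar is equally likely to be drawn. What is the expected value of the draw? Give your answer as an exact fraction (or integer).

E[X | Jar J] = (-2 + 2 + 11 + 0 + 8)/5 = 19/5
E[X | Jar K] = (10 + 12 + 7)/3 = 29/3
E[X] = (3/7)·19/5 + (4/7)·29/3 = 751/105

751/105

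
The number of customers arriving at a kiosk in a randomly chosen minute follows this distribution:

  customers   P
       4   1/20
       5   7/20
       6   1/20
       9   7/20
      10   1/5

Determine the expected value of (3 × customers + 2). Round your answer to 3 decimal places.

E[3x+2] = (1/20)·14 + (7/20)·17 + (1/20)·20 + (7/20)·29 + (1/5)·32
     = 121/5 ≈ 24.200

24.200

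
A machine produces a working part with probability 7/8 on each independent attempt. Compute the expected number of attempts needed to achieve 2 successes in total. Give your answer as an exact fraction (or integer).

By linearity (sum of 2 independent geometric waits), E[trials] = 2/p = 2/(7/8) = 16/7.

16/7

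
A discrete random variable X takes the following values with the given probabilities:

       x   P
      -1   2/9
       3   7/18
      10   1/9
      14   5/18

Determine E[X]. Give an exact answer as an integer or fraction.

107/18

E[X] = (2/9)·(-1) + (7/18)·3 + (1/9)·10 + (5/18)·14
     = 107/18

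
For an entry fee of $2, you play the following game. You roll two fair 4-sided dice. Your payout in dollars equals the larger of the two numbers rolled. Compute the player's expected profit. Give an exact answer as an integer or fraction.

Distribution of the larger of the two numbers rolled: 1 w.p. 1/16, 2 w.p. 3/16, 3 w.p. 5/16, 4 w.p. 7/16
E[payout] = (1/16)·1 + (3/16)·2 + (5/16)·3 + (7/16)·4 = 25/8
Expected profit = 25/8 − 2 = 9/8

9/8 dollars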